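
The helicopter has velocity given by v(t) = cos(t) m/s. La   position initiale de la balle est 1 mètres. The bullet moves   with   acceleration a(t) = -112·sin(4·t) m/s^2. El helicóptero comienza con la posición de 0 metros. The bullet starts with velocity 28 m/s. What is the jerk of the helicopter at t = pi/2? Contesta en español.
Para resolver esto, necesitamos tomar 2 derivadas de nuestra ecuación de la velocidad v(t) = cos(t). Derivando la velocidad, obtenemos la aceleración: a(t) = -sin(t). Derivando la aceleración, obtenemos la sacudida: j(t) = -cos(t). De la ecuación de la sacudida j(t) = -cos(t), sustituimos t = pi/2 para obtener j = 0.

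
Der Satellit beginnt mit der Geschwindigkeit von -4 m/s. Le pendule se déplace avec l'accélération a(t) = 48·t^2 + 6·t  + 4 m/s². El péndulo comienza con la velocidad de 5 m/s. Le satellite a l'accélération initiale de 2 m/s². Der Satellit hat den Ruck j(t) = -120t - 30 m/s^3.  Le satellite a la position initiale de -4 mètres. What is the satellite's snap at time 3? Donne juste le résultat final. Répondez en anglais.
The snap at t = 3 is s = -120.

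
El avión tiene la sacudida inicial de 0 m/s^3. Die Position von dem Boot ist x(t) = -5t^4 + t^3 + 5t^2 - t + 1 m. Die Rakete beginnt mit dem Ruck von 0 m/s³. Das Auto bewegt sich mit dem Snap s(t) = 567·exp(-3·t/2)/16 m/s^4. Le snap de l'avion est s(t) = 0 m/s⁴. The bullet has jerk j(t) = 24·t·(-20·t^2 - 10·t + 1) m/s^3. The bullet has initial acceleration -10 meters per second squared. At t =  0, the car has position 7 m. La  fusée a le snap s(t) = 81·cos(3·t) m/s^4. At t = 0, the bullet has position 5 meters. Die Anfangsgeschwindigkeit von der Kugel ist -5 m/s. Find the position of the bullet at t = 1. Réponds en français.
Nous devons trouver la primitive de notre équation du jerk j(t) = 24·t·(-20·t^2 - 10·t + 1) 3 fois. L'intégrale du jerk est l'accélération. En utilisant a(0) = -10, nous obtenons a(t) = -120·t^4 - 80·t^3 + 12·t^2 - 10. En prenant ∫a(t)dt et en appliquant v(0) = -5, nous trouvons v(t) = -24·t^5 - 20·t^4 + 4·t^3 - 10·t - 5. L'intégrale de la vitesse, avec x(0) = 5, donne la position: x(t) = -4·t^6 - 4·t^5 + t^4 - 5·t^2 - 5·t + 5. Nous avons la position x(t) = -4·t^6 - 4·t^5 + t^4 - 5·t^2 - 5·t + 5. En substituant t = 1: x(1) = -12.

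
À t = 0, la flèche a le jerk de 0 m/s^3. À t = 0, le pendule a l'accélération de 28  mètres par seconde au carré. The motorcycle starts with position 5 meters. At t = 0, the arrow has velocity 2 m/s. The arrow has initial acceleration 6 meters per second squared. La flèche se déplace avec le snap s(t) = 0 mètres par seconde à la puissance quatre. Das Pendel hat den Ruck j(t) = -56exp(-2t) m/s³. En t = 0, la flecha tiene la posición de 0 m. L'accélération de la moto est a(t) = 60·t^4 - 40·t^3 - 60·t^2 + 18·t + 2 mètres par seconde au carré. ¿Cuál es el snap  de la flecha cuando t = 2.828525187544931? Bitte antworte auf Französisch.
Nous avons le snap s(t) = 0. En substituant t = 2.828525187544931: s(2.828525187544931) = 0.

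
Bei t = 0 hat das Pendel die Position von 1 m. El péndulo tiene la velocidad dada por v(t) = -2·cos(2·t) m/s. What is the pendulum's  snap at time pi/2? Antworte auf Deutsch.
Ausgehend von der Geschwindigkeit v(t) = -2·cos(2·t), nehmen wir 3 Ableitungen. Die Ableitung von der Geschwindigkeit ergibt die Beschleunigung: a(t) = 4·sin(2·t). Die Ableitung von der Beschleunigung ergibt den Ruck: j(t) = 8·cos(2·t). Durch Ableiten von dem Ruck erhalten wir den Snap: s(t) = -16·sin(2·t). Wir haben den Snap s(t) = -16·sin(2·t). Durch Einsetzen von t = pi/2: s(pi/2) = 0.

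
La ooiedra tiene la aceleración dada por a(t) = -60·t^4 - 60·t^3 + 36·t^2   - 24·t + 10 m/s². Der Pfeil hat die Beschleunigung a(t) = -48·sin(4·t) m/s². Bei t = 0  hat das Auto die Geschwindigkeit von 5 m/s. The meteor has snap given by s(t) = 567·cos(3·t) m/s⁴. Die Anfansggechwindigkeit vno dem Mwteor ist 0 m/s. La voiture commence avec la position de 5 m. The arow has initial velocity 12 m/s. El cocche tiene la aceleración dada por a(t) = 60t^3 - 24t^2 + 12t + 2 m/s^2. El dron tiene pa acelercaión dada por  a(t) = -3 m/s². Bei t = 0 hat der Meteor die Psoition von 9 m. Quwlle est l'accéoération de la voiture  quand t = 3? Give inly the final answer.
La réponse est 1442.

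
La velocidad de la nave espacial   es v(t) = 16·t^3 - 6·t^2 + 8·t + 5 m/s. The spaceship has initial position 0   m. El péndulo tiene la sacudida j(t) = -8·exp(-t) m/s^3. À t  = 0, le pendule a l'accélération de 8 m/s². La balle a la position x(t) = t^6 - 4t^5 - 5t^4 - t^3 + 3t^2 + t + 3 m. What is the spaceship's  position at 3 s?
We need to integrate our velocity equation v(t) = 16·t^3 - 6·t^2 + 8·t + 5 1 time. Finding the antiderivative of v(t) and using x(0) = 0: x(t) = 4·t^4 - 2·t^3 + 4·t^2 + 5·t. Using x(t) = 4·t^4 - 2·t^3 + 4·t^2 + 5·t and substituting t = 3, we find x = 321.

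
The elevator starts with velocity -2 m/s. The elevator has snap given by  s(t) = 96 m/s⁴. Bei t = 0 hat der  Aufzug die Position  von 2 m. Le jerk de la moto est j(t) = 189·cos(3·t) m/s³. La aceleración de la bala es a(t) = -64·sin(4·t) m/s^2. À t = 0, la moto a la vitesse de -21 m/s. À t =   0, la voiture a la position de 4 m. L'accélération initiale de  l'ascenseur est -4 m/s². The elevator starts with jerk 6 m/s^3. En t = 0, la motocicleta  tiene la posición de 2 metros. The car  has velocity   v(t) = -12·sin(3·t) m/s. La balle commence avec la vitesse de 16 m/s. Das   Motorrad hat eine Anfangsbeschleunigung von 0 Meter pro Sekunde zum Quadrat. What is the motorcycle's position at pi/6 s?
We need to integrate our jerk equation j(t) = 189·cos(3·t) 3 times. The antiderivative of jerk is acceleration. Using a(0) = 0, we get a(t) = 63·sin(3·t). Integrating acceleration and using the initial condition v(0) = -21, we get v(t) = -21·cos(3·t). The antiderivative of velocity is position. Using x(0) = 2, we get x(t) = 2 - 7·sin(3·t). From the given position equation x(t) = 2 - 7·sin(3·t), we substitute t = pi/6 to get x = -5.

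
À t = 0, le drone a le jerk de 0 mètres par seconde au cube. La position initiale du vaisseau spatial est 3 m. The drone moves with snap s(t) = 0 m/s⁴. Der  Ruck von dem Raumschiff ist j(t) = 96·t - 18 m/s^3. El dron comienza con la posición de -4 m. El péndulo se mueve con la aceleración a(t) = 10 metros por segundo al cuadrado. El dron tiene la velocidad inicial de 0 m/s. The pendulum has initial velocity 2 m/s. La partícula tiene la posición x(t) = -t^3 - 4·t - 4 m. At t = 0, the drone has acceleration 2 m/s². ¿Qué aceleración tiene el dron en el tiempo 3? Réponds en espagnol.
Necesitamos integrar nuestra ecuación del snap s(t) = 0 2 veces. Integrando el snap y usando la condición inicial j(0) = 0, obtenemos j(t) = 0. Tomando ∫j(t)dt y aplicando a(0) = 2, encontramos a(t) = 2. Usando a(t) = 2 y sustituyendo t = 3, encontramos a = 2.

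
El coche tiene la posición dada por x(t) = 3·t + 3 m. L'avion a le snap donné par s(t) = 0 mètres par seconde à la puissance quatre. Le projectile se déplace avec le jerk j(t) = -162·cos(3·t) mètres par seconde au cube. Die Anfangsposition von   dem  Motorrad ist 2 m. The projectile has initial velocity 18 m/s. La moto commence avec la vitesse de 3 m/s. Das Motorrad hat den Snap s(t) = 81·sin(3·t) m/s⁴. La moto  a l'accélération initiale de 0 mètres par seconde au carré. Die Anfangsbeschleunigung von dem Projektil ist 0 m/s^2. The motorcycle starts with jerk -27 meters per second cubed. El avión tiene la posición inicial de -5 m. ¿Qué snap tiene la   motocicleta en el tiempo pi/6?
De la ecuación del snap s(t) = 81·sin(3·t), sustituimos t = pi/6 para obtener s = 81.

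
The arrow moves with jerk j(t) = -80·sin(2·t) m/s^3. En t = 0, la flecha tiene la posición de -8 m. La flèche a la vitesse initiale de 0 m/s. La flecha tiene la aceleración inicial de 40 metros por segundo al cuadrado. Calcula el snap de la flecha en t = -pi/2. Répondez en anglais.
We must differentiate our jerk equation j(t) = -80·sin(2·t) 1 time. Taking d/dt of j(t), we find s(t) = -160·cos(2·t). We have snap s(t) = -160·cos(2·t). Substituting t = -pi/2: s(-pi/2) = 160.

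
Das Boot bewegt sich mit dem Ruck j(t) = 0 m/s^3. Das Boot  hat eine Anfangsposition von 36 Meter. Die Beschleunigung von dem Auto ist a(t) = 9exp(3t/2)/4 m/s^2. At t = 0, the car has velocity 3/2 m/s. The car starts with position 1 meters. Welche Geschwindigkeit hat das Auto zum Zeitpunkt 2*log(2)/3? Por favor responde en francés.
Pour résoudre ceci, nous devons prendre 1 primitive de notre équation de l'accélération a(t) = 9·exp(3·t/2)/4. En intégrant l'accélération et en utilisant la condition initiale v(0) = 3/2, nous obtenons v(t) = 3·exp(3·t/2)/2. De l'équation de la vitesse v(t) = 3·exp(3·t/2)/2, nous substituons t = 2*log(2)/3 pour obtenir v = 3.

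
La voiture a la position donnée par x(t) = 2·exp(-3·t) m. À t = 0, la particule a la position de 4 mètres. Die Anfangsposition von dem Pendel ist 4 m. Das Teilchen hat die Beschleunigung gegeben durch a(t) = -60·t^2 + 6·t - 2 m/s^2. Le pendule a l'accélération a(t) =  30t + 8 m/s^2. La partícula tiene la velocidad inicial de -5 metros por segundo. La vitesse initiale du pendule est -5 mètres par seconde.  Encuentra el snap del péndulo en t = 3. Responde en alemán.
Ausgehend von der Beschleunigung a(t) = 30·t + 8, nehmen wir 2 Ableitungen. Die Ableitung von der Beschleunigung ergibt den Ruck: j(t) = 30. Durch Ableiten von dem Ruck erhalten wir den Snap: s(t) = 0. Aus der Gleichung für den Snap s(t) = 0, setzen wir t = 3 ein und erhalten s = 0.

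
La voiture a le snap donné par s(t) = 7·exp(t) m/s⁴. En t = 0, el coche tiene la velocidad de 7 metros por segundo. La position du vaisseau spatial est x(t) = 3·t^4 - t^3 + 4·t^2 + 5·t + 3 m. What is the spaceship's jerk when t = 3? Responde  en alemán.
Wir müssen unsere Gleichung für die Position x(t) = 3·t^4 - t^3 + 4·t^2 + 5·t + 3 3-mal ableiten. Mit d/dt von x(t) finden wir v(t) = 12·t^3 - 3·t^2 + 8·t + 5. Mit d/dt von v(t) finden wir a(t) = 36·t^2 - 6·t + 8. Die Ableitung von der Beschleunigung ergibt den Ruck: j(t) = 72·t - 6. Mit j(t) = 72·t - 6 und Einsetzen von t = 3, finden wir j = 210.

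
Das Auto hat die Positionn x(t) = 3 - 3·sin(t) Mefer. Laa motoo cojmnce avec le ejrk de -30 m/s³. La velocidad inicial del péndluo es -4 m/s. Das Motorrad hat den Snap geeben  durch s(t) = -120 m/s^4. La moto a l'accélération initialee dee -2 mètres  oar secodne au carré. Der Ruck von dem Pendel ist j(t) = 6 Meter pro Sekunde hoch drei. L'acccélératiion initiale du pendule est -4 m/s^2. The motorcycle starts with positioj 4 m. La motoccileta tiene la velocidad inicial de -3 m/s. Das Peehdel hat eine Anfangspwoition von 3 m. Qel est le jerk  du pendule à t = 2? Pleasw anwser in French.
Nous avons le jerk j(t) = 6. En substituant t = 2: j(2) = 6.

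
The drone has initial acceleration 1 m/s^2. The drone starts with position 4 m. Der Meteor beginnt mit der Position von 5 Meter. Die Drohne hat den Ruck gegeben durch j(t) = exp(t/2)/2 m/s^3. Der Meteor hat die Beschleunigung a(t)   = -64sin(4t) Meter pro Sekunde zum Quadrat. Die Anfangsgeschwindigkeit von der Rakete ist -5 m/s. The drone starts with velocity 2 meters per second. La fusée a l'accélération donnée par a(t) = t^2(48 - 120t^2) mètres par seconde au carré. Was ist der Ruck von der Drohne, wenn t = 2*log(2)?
Aus der Gleichung für den Ruck j(t) = exp(t/2)/2, setzen wir t = 2*log(2) ein und erhalten j = 1.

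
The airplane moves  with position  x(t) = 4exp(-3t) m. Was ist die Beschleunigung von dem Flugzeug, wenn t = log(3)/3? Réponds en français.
Pour résoudre ceci, nous devons prendre 2 dérivées de notre équation de la position x(t) = 4·exp(-3·t). La dérivée de la position donne la vitesse: v(t) = -12·exp(-3·t). En dérivant la vitesse, nous obtenons l'accélération: a(t) = 36·exp(-3·t). Nous avons l'accélération a(t) = 36·exp(-3·t). En substituant t = log(3)/3: a(log(3)/3) = 12.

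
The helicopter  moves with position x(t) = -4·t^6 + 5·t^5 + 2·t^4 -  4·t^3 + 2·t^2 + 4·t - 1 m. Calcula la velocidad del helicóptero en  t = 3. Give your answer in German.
Ausgehend von der Position x(t) = -4·t^6 + 5·t^5 + 2·t^4 - 4·t^3 + 2·t^2 + 4·t - 1, nehmen wir 1 Ableitung. Durch Ableiten von der Position erhalten wir die Geschwindigkeit: v(t) = -24·t^5 + 25·t^4 + 8·t^3 - 12·t^2 + 4·t + 4. Wir haben die Geschwindigkeit v(t) = -24·t^5 + 25·t^4 + 8·t^3 - 12·t^2 + 4·t + 4. Durch Einsetzen von t = 3: v(3) = -3683.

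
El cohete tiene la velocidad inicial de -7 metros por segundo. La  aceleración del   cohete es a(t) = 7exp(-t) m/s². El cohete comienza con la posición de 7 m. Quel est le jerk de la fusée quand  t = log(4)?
Nous devons dériver notre équation de l'accélération a(t) = 7·exp(-t) 1 fois. En prenant d/dt de a(t), nous trouvons j(t) = -7·exp(-t). En utilisant j(t) = -7·exp(-t) et en substituant t = log(4), nous trouvons j = -7/4.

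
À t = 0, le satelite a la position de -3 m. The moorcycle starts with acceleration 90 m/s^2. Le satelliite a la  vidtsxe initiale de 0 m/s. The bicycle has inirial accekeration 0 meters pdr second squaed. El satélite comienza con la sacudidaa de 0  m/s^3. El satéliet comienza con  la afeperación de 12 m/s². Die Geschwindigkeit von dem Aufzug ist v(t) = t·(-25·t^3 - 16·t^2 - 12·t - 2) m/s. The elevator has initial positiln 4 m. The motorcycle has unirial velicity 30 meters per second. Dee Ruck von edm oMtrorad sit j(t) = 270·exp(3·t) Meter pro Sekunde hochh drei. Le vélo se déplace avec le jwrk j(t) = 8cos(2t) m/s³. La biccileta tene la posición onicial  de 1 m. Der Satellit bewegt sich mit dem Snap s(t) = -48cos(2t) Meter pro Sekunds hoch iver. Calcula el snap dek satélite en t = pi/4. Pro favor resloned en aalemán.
Wir haben den Snap s(t) = -48·cos(2·t). Durch Einsetzen von t = pi/4: s(pi/4) = 0.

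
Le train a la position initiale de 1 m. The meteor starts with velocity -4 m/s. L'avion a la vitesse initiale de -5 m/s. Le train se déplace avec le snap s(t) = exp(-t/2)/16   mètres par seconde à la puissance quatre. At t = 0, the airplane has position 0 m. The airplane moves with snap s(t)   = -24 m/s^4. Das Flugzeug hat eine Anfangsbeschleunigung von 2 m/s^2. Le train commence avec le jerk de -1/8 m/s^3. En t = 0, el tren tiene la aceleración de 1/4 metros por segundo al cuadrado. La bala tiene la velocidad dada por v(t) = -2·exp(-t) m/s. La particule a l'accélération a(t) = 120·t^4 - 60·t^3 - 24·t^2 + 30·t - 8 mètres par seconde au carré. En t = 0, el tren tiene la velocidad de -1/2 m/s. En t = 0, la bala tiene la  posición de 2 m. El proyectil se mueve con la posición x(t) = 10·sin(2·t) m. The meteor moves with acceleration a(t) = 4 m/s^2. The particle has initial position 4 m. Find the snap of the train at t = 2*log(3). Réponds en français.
Nous avons le snap s(t) = exp(-t/2)/16. En substituant t = 2*log(3): s(2*log(3)) = 1/48.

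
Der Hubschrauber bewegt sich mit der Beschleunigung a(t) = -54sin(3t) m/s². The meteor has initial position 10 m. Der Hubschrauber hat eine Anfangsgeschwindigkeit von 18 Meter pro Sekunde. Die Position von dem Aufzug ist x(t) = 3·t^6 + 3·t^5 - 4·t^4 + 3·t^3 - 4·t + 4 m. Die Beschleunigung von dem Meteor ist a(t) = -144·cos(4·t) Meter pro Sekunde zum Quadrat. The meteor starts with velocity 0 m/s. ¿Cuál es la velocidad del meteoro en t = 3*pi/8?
Debemos encontrar la antiderivada de nuestra ecuación de la aceleración a(t) = -144·cos(4·t) 1 vez. La antiderivada de la aceleración, con v(0) = 0, da la velocidad: v(t) = -36·sin(4·t). Usando v(t) = -36·sin(4·t) y sustituyendo t = 3*pi/8, encontramos v = 36.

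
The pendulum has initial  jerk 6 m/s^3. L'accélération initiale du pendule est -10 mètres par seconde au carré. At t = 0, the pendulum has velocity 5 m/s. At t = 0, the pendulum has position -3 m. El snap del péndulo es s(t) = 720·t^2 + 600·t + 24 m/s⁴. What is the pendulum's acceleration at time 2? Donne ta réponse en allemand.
Ausgehend von dem Snap s(t) = 720·t^2 + 600·t + 24, nehmen wir 2 Stammfunktionen. Mit ∫s(t)dt und Anwendung von j(0) = 6, finden wir j(t) = 240·t^3 + 300·t^2 + 24·t + 6. Das Integral von dem Ruck, mit a(0) = -10, ergibt die Beschleunigung: a(t) = 60·t^4 + 100·t^3 + 12·t^2 + 6·t - 10. Wir haben die Beschleunigung a(t) = 60·t^4 + 100·t^3 + 12·t^2 + 6·t - 10. Durch Einsetzen von t = 2: a(2) = 1810.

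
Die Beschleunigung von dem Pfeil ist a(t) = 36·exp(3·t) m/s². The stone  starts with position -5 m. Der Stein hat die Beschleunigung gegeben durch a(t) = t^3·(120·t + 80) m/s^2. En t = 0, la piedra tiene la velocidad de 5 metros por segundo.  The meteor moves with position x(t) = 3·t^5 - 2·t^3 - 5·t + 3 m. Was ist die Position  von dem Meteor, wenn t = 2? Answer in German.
Aus der Gleichung für die Position x(t) = 3·t^5 - 2·t^3 - 5·t + 3, setzen wir t = 2 ein und erhalten x = 73.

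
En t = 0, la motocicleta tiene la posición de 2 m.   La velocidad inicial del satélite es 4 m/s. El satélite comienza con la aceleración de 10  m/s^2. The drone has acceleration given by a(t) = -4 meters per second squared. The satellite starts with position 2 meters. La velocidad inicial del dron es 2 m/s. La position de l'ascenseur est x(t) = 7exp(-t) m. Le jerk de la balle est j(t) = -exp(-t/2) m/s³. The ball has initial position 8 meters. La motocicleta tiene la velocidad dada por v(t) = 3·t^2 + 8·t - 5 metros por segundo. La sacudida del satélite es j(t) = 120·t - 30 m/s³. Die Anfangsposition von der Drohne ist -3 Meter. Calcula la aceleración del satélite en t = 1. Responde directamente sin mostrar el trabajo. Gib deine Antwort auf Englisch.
The acceleration at t = 1 is a = 40.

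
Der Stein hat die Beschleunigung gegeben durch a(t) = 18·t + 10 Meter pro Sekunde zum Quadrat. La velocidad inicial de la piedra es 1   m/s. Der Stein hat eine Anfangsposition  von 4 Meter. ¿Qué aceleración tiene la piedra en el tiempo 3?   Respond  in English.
We have acceleration a(t) = 18·t + 10. Substituting t = 3: a(3) = 64.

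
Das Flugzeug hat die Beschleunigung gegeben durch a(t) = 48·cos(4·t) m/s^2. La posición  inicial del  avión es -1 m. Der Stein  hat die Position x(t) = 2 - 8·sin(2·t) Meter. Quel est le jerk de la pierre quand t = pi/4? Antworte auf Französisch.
En partant de la position x(t) = 2 - 8·sin(2·t), nous prenons 3 dérivées. En prenant d/dt de x(t), nous trouvons v(t) = -16·cos(2·t). La dérivée de la vitesse donne l'accélération: a(t) = 32·sin(2·t). La dérivée de l'accélération donne le jerk: j(t) = 64·cos(2·t). Nous avons le jerk j(t) = 64·cos(2·t). En substituant t = pi/4: j(pi/4) = 0.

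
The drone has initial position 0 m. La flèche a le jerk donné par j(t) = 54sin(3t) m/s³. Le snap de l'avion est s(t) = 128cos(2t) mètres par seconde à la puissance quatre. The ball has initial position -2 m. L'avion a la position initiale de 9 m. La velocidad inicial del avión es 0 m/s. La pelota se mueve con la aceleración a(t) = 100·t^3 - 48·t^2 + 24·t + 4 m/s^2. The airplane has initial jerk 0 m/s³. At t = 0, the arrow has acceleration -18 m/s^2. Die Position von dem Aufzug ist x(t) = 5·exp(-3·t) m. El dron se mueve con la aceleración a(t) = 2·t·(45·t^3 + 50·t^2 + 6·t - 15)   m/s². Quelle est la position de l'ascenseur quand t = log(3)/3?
En utilisant x(t) = 5·exp(-3·t) et en substituant t = log(3)/3, nous trouvons x = 5/3.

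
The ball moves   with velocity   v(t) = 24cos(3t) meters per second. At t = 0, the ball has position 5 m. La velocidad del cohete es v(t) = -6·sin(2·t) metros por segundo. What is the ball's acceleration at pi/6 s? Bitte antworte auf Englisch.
To solve this, we need to take 1 derivative of our velocity equation v(t) = 24·cos(3·t). Taking d/dt of v(t), we find a(t) = -72·sin(3·t). We have acceleration a(t) = -72·sin(3·t). Substituting t = pi/6: a(pi/6) = -72.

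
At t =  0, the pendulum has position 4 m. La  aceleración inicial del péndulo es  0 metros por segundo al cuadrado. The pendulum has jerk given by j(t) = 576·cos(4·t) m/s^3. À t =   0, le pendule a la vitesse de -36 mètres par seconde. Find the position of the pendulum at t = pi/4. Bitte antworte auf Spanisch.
Partiendo de la sacudida j(t) = 576·cos(4·t), tomamos 3 integrales. La antiderivada de la sacudida es la aceleración. Usando a(0) = 0, obtenemos a(t) = 144·sin(4·t). La antiderivada de la aceleración, con v(0) = -36, da la velocidad: v(t) = -36·cos(4·t). La integral de la velocidad, con x(0) = 4, da la posición: x(t) = 4 - 9·sin(4·t). De la ecuación de la posición x(t) = 4 - 9·sin(4·t), sustituimos t = pi/4 para obtener x = 4.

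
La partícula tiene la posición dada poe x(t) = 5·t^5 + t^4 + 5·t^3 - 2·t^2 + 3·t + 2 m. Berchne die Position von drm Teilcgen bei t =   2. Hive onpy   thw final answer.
x(2) = 216.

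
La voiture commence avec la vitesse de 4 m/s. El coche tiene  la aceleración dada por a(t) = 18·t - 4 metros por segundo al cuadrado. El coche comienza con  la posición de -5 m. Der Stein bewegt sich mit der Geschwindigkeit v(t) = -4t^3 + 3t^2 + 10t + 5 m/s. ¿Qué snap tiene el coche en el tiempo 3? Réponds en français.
En partant de l'accélération a(t) = 18·t - 4, nous prenons 2 dérivées. En dérivant l'accélération, nous obtenons le jerk: j(t) = 18. La dérivée du jerk donne le snap: s(t) = 0. Nous avons le snap s(t) = 0. En substituant t = 3: s(3) = 0.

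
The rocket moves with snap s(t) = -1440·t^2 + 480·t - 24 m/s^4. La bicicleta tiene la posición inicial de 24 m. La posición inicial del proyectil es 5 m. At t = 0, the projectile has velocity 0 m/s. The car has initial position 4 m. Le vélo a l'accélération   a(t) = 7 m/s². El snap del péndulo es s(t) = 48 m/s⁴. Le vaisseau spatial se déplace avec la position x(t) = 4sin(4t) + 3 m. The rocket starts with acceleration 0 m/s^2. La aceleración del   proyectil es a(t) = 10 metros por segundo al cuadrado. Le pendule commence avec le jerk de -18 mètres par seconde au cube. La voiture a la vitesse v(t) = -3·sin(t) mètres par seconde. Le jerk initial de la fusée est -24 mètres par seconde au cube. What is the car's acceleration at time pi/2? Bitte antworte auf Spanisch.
Para resolver esto, necesitamos tomar 1 derivada de nuestra ecuación de la velocidad v(t) = -3·sin(t). Derivando la velocidad, obtenemos la aceleración: a(t) = -3·cos(t). Tenemos la aceleración a(t) = -3·cos(t). Sustituyendo t = pi/2: a(pi/2) = 0.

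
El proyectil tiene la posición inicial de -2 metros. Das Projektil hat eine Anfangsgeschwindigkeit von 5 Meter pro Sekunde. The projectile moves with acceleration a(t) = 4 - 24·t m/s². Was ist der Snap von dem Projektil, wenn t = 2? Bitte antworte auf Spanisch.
Para resolver esto, necesitamos tomar 2 derivadas de nuestra ecuación de la aceleración a(t) = 4 - 24·t. La derivada de la aceleración da la sacudida: j(t) = -24. Derivando la sacudida, obtenemos el snap: s(t) = 0. Tenemos el snap s(t) = 0. Sustituyendo t = 2: s(2) = 0.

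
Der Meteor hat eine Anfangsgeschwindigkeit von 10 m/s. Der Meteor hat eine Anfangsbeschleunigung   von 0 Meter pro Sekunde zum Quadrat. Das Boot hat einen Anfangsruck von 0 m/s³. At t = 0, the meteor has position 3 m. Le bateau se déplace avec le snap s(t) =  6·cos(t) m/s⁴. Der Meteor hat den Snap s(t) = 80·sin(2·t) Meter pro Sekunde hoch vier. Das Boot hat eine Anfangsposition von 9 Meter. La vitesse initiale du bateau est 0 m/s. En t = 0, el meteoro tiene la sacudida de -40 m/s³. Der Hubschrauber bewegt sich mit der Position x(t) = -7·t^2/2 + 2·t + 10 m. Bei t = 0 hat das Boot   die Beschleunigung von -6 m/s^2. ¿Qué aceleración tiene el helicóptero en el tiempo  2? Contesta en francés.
En partant de la position x(t) = -7·t^2/2 + 2·t + 10, nous prenons 2 dérivées. En dérivant la position, nous obtenons la vitesse: v(t) = 2 - 7·t. En dérivant la vitesse, nous obtenons l'accélération: a(t) = -7. En utilisant a(t) = -7 et en substituant t = 2, nous trouvons a = -7.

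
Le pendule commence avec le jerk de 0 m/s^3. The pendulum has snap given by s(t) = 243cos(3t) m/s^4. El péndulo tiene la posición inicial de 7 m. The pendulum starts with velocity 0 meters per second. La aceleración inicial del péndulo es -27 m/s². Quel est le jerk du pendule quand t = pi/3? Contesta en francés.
En partant du snap s(t) = 243·cos(3·t), nous prenons 1 intégrale. En prenant ∫s(t)dt et en appliquant j(0) = 0, nous trouvons j(t) = 81·sin(3·t). Nous avons le jerk j(t) = 81·sin(3·t). En substituant t = pi/3: j(pi/3) = 0.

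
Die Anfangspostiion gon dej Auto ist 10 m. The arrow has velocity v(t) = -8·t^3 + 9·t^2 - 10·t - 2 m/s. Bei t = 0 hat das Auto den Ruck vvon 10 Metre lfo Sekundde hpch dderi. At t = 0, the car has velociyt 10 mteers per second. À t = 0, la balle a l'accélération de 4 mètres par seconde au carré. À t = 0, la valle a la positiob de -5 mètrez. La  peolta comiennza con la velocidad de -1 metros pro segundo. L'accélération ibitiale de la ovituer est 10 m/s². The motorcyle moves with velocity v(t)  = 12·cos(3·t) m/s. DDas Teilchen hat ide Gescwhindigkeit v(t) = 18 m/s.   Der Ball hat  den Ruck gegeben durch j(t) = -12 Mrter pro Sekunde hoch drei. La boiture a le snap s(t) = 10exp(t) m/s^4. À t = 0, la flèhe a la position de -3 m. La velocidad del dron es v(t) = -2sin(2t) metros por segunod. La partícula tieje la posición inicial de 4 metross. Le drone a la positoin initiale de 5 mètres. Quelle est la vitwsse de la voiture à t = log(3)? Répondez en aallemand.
Um dies zu lösen, müssen wir 3 Integrale unserer Gleichung für den Snap s(t) = 10·exp(t) finden. Mit ∫s(t)dt und Anwendung von j(0) = 10, finden wir j(t) = 10·exp(t). Die Stammfunktion von dem Ruck, mit a(0) = 10, ergibt die Beschleunigung: a(t) = 10·exp(t). Durch Integration von der Beschleunigung und Verwendung der Anfangsbedingung v(0) = 10, erhalten wir v(t) = 10·exp(t). Aus der Gleichung für die Geschwindigkeit v(t) = 10·exp(t), setzen wir t = log(3) ein und erhalten v = 30.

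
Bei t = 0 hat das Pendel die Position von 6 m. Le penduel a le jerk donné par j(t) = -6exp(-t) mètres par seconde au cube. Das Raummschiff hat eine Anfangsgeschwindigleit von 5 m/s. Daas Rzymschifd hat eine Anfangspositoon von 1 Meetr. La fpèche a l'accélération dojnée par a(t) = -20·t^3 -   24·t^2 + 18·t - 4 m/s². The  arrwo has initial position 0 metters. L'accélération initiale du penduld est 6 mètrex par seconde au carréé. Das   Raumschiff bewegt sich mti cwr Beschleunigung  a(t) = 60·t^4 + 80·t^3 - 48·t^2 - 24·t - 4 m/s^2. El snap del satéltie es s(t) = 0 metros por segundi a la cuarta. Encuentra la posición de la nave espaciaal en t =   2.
Necesitamos integrar nuestra ecuación de la aceleración a(t) = 60·t^4 + 80·t^3 - 48·t^2 - 24·t - 4 2 veces. Tomando ∫a(t)dt y aplicando v(0) = 5, encontramos v(t) = 12·t^5 + 20·t^4 - 16·t^3 - 12·t^2 - 4·t + 5. La antiderivada de la velocidad es la posición. Usando x(0) = 1, obtenemos x(t) = 2·t^6 + 4·t^5 - 4·t^4 - 4·t^3 - 2·t^2 + 5·t + 1. Tenemos la posición x(t) = 2·t^6 + 4·t^5 - 4·t^4 - 4·t^3 - 2·t^2 + 5·t + 1. Sustituyendo t = 2: x(2) = 163.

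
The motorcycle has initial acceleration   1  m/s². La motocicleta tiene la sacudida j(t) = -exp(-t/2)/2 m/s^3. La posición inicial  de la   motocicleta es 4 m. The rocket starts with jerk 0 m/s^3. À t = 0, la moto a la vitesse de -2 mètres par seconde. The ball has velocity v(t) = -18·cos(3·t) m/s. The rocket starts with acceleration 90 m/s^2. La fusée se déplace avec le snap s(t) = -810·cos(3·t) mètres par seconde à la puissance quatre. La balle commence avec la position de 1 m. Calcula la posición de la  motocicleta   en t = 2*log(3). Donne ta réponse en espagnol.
Necesitamos integrar nuestra ecuación de la sacudida j(t) = -exp(-t/2)/2 3 veces. Integrando la sacudida y usando la condición inicial a(0) = 1, obtenemos a(t) = exp(-t/2). La antiderivada de la aceleración, con v(0) = -2, da la velocidad: v(t) = -2·exp(-t/2). Tomando ∫v(t)dt y aplicando x(0) = 4, encontramos x(t) = 4·exp(-t/2). Usando x(t) = 4·exp(-t/2) y sustituyendo t = 2*log(3), encontramos x = 4/3.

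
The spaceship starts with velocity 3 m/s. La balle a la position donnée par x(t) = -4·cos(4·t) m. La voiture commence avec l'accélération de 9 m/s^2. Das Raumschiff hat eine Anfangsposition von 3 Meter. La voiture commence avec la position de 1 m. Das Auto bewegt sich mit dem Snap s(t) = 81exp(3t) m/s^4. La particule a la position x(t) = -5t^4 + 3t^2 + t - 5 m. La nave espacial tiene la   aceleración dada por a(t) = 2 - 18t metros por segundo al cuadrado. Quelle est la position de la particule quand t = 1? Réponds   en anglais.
Using x(t) = -5·t^4 + 3·t^2 + t - 5 and substituting t = 1, we find x = -6.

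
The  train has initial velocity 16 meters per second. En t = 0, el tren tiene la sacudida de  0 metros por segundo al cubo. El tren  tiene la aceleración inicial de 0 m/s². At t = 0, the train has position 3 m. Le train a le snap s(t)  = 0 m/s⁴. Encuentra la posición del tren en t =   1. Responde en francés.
En partant du snap s(t) = 0, nous prenons 4 primitives. En prenant ∫s(t)dt et en appliquant j(0) = 0, nous trouvons j(t) = 0. L'intégrale du jerk, avec a(0) = 0, donne l'accélération: a(t) = 0. L'intégrale de l'accélération est la vitesse. En utilisant v(0) = 16, nous obtenons v(t) = 16. La primitive de la vitesse, avec x(0) = 3, donne la position: x(t) = 16·t + 3. De l'équation de la position x(t) = 16·t + 3, nous substituons t = 1 pour obtenir x = 19.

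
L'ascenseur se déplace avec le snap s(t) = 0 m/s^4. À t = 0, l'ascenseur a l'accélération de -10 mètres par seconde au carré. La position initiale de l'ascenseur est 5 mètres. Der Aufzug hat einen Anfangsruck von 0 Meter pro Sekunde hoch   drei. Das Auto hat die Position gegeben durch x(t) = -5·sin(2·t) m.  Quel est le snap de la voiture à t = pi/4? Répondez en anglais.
To solve this, we need to take 4 derivatives of our position equation x(t) = -5·sin(2·t). The derivative of position gives velocity: v(t) = -10·cos(2·t). Differentiating velocity, we get acceleration: a(t) = 20·sin(2·t). Taking d/dt of a(t), we find j(t) = 40·cos(2·t). Differentiating jerk, we get snap: s(t) = -80·sin(2·t). We have snap s(t) = -80·sin(2·t). Substituting t = pi/4: s(pi/4) = -80.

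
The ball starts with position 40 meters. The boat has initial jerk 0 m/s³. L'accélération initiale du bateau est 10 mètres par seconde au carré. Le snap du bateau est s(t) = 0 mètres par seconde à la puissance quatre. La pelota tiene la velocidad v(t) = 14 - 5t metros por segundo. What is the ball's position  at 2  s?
We need to integrate our velocity equation v(t) = 14 - 5·t 1 time. The integral of velocity is position. Using x(0) = 40, we get x(t) = -5·t^2/2 + 14·t + 40. From the given position equation x(t) = -5·t^2/2 + 14·t + 40, we substitute t = 2 to get x = 58.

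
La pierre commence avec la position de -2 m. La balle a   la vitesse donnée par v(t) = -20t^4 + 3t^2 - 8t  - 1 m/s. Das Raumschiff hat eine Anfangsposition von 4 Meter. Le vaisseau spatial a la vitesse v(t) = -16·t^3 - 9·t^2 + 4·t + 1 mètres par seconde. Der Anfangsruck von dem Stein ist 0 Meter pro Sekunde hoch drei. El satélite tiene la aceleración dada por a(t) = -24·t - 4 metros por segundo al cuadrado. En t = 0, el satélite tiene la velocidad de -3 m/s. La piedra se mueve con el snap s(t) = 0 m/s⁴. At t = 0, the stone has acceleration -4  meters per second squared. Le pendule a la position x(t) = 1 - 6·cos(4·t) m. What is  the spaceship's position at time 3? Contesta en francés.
En partant de la vitesse v(t) = -16·t^3 - 9·t^2 + 4·t + 1, nous prenons 1 intégrale. En intégrant la vitesse et en utilisant la condition initiale x(0) = 4, nous obtenons x(t) = -4·t^4 - 3·t^3 + 2·t^2 + t + 4. De l'équation de la position x(t) = -4·t^4 - 3·t^3 + 2·t^2 + t + 4, nous substituons t = 3 pour obtenir x = -380.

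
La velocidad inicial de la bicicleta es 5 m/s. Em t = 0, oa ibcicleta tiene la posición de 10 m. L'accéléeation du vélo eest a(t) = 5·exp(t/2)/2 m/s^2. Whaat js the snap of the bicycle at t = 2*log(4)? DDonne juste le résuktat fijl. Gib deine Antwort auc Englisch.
At t = 2*log(4), s = 5/2.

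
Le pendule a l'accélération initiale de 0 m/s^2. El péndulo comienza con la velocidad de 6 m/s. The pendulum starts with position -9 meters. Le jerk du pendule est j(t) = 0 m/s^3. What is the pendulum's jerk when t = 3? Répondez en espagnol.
De la ecuación de la sacudida j(t) = 0, sustituimos t = 3 para obtener j = 0.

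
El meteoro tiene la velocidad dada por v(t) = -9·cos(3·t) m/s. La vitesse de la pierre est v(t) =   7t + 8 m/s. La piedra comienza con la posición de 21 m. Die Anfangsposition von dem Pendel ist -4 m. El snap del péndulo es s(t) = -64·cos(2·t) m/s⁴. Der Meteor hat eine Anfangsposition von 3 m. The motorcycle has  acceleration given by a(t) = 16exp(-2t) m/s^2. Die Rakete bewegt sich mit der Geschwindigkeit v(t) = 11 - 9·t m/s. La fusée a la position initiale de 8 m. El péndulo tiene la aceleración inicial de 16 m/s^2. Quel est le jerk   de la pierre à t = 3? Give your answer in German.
Wir müssen unsere Gleichung für die Geschwindigkeit v(t) = 7·t + 8 2-mal ableiten. Die Ableitung von der Geschwindigkeit ergibt die Beschleunigung: a(t) = 7. Mit d/dt von a(t) finden wir j(t) = 0. Wir haben den Ruck j(t) = 0. Durch Einsetzen von t = 3: j(3) = 0.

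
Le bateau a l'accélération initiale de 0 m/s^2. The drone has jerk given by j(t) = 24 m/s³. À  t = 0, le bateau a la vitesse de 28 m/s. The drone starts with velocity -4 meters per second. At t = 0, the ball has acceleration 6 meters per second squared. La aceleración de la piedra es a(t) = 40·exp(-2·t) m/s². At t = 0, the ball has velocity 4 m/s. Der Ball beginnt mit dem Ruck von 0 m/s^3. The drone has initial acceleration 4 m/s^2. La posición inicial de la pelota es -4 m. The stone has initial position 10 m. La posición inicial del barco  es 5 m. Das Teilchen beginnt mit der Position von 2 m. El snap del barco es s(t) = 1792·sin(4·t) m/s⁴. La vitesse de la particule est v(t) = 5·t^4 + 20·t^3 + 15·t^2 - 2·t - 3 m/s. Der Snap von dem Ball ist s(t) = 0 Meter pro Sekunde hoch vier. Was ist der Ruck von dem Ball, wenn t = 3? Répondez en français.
Nous devons intégrer notre équation du snap s(t) = 0 1 fois. L'intégrale du snap est le jerk. En utilisant j(0) = 0, nous obtenons j(t) = 0. En utilisant j(t) = 0 et en substituant t = 3, nous trouvons j = 0.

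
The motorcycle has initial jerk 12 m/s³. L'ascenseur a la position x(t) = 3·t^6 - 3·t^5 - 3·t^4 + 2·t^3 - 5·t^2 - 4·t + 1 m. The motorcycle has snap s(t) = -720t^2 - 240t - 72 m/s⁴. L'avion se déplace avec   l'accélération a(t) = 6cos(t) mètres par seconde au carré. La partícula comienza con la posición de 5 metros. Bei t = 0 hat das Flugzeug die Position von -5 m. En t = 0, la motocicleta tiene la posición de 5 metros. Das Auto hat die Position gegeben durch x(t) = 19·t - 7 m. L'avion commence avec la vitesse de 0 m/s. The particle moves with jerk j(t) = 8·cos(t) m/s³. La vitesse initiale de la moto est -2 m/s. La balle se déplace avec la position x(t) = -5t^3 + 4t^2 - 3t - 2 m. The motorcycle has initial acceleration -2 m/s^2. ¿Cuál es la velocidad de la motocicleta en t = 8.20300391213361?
Para resolver esto, necesitamos tomar 3 antiderivadas de nuestra ecuación del snap s(t) = -720·t^2 - 240·t - 72. La integral del snap, con j(0) = 12, da la sacudida: j(t) = -240·t^3 - 120·t^2 - 72·t + 12. La integral de la sacudida es la aceleración. Usando a(0) = -2, obtenemos a(t) = -60·t^4 - 40·t^3 - 36·t^2 + 12·t - 2. Integrando la aceleración y usando la condición inicial v(0) = -2, obtenemos v(t) = -12·t^5 - 10·t^4 - 12·t^3 + 6·t^2 - 2·t - 2. Tenemos la velocidad v(t) = -12·t^5 - 10·t^4 - 12·t^3 + 6·t^2 - 2·t - 2. Sustituyendo t = 8.20300391213361: v(8.20300391213361) = -497220.112791621.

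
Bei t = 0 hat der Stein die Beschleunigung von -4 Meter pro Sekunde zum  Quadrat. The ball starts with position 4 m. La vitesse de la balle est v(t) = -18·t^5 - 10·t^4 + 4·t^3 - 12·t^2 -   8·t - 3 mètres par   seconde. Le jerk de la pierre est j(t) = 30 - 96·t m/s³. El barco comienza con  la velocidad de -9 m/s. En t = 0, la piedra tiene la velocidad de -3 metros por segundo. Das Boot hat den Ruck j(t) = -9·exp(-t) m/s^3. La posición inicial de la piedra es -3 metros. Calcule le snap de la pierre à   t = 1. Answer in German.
Ausgehend von dem Ruck j(t) = 30 - 96·t, nehmen wir 1 Ableitung. Die Ableitung von dem Ruck ergibt den Snap: s(t) = -96. Aus der Gleichung für den Snap s(t) = -96, setzen wir t = 1 ein und erhalten s = -96.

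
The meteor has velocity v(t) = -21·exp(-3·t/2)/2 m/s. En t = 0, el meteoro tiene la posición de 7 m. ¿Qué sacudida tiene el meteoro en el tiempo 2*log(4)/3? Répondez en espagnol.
Debemos derivar nuestra ecuación de la velocidad v(t) = -21·exp(-3·t/2)/2 2 veces. Tomando d/dt de v(t), encontramos a(t) = 63·exp(-3·t/2)/4. Tomando d/dt de a(t), encontramos j(t) = -189·exp(-3·t/2)/8. Tenemos la sacudida j(t) = -189·exp(-3·t/2)/8. Sustituyendo t = 2*log(4)/3: j(2*log(4)/3) = -189/32.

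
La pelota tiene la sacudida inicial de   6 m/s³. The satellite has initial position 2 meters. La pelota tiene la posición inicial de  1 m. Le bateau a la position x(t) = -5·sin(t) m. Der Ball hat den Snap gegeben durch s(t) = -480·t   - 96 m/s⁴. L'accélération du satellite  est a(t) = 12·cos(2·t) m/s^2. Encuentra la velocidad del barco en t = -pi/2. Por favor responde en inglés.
We must differentiate our position equation x(t) = -5·sin(t) 1 time. Differentiating position, we get velocity: v(t) = -5·cos(t). We have velocity v(t) = -5·cos(t). Substituting t = -pi/2: v(-pi/2) = 0.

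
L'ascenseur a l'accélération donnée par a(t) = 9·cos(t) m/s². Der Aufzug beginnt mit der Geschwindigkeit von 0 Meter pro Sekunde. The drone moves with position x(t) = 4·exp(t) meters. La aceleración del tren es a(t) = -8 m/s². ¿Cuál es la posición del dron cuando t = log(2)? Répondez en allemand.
Mit x(t) = 4·exp(t) und Einsetzen von t = log(2), finden wir x = 8.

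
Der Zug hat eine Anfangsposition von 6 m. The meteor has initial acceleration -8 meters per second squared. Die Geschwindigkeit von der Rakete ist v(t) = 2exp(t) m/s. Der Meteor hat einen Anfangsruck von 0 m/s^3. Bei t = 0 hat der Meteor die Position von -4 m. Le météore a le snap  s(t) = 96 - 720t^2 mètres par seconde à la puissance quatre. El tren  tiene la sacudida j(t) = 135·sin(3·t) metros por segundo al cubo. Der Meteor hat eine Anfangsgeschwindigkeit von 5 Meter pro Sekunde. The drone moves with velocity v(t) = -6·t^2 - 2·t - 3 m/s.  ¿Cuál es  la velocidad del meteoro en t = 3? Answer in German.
Um dies zu lösen, müssen wir 3 Integrale unserer Gleichung für den Snap s(t) = 96 - 720·t^2 finden. Mit ∫s(t)dt und Anwendung von j(0) = 0, finden wir j(t) = -240·t^3 + 96·t. Das Integral von dem Ruck ist die Beschleunigung. Mit a(0) = -8 erhalten wir a(t) = -60·t^4 + 48·t^2 - 8. Die Stammfunktion von der Beschleunigung ist die Geschwindigkeit. Mit v(0) = 5 erhalten wir v(t) = -12·t^5 + 16·t^3 - 8·t + 5. Mit v(t) = -12·t^5 + 16·t^3 - 8·t + 5 und Einsetzen von t = 3, finden wir v = -2503.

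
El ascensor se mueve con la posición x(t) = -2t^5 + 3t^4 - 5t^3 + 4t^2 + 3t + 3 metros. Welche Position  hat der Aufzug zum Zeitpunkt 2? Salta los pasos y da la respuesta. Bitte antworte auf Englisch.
x(2) = -31.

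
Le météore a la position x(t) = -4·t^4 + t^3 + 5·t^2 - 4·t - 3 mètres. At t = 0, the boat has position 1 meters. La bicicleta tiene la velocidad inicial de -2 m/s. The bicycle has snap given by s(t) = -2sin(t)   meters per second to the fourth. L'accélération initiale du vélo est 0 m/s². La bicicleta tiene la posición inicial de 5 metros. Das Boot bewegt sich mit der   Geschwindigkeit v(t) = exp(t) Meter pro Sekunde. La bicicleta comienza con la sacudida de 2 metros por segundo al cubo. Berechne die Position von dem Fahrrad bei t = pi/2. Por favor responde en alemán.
Ausgehend von dem Snap s(t) = -2·sin(t), nehmen wir 4 Stammfunktionen. Die Stammfunktion von dem Snap ist der Ruck. Mit j(0) = 2 erhalten wir j(t) = 2·cos(t). Das Integral von dem Ruck, mit a(0) = 0, ergibt die Beschleunigung: a(t) = 2·sin(t). Mit ∫a(t)dt und Anwendung von v(0) = -2, finden wir v(t) = -2·cos(t). Die Stammfunktion von der Geschwindigkeit, mit x(0) = 5, ergibt die Position: x(t) = 5 - 2·sin(t). Aus der Gleichung für die Position x(t) = 5 - 2·sin(t), setzen wir t = pi/2 ein und erhalten x = 3.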